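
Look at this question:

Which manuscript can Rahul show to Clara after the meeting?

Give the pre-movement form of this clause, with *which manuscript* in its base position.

Rahul can show which manuscript to Clara after the meeting.

The filler 'which manuscript' is interpreted as the direct object of 'show'. Wh-movement fronts it, leaving a gap right after 'show':
Which manuscript can Rahul show ___ to Clara after the meeting?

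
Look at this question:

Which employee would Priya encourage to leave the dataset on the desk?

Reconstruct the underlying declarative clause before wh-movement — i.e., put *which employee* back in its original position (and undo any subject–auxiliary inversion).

'which employee' functions as the direct object of 'encourage'. Fronting leaves a gap immediately after 'encourage':
Which employee would Priya encourage ___ to leave the dataset on the desk?

Priya would encourage which employee to leave the dataset on the desk.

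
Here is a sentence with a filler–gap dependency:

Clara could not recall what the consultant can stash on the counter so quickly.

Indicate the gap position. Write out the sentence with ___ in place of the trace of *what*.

Pre-movement form: The consultant can stash what on the counter so quickly.
'what' functions as the direct object of 'stash'. The gap is right after 'stash'.

Clara could not recall what the consultant can stash ___ on the counter so quickly.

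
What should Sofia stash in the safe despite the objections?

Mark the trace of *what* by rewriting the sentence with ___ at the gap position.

Pre-movement form: Sofia should stash what in the safe despite the objections.
'what' is the direct object of 'stash'. The gap is right after 'stash'.

What should Sofia stash ___ in the safe despite the objections?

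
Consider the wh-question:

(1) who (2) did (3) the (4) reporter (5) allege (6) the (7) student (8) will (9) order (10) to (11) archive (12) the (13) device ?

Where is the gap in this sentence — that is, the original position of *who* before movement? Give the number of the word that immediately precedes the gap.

Before movement: The reporter did allege the student will order who to archive the device.
'who' functions as the direct object of 'order'. Fronting leaves a gap immediately after 'order':
Who did the reporter allege the student will order ___ to archive the device?
'order' is word 9.

9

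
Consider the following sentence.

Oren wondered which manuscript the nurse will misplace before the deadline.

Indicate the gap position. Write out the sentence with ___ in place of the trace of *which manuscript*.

In situ: The nurse will misplace which manuscript before the deadline.
The filler 'which manuscript' is interpreted as the direct object of 'misplace'. The gap is right after 'misplace'.

Oren wondered which manuscript the nurse will misplace ___ before the deadline.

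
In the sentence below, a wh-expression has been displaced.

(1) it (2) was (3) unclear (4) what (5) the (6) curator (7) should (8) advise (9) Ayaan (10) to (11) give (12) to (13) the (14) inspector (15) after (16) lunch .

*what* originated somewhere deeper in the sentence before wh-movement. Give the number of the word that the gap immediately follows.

Before movement: The curator should advise Ayaan to give what to the inspector after lunch.
'what' functions as the direct object of 'give'. Fronting leaves a gap immediately after 'give':
It was unclear what the curator should advise Ayaan to give ___ to the inspector after lunch.
'give' is word 11.

11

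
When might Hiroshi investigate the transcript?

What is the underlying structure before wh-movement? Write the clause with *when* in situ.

Hiroshi might investigate the transcript when.

'when' is the temporal adjunct. Fronting leaves a gap immediately after 'transcript':
When might Hiroshi investigate the transcript ___?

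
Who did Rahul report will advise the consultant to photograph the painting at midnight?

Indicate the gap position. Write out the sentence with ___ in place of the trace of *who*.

Who did Rahul report ___ will advise the consultant to photograph the painting at midnight?

Before movement: Rahul did report who will advise the consultant to photograph the painting at midnight.
'who' is the subject of the clause embedded under 'report'. The gap is right after 'report'.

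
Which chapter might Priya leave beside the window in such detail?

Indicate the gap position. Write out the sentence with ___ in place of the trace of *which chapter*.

Before movement: Priya might leave which chapter beside the window in such detail.
The filler 'which chapter' is interpreted as the direct object of 'leave'. The gap is right after 'leave'.

Which chapter might Priya leave ___ beside the window in such detail?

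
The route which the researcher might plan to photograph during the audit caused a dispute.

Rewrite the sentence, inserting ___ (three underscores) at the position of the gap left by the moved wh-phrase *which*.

'which' functions as the direct object of 'photograph'. The gap is right after 'photograph'.

The route which the researcher might plan to photograph ___ during the audit caused a dispute.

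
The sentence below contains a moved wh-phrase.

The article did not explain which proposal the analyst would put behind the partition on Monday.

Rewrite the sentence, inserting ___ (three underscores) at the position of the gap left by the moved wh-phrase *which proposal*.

In situ: The analyst would put which proposal behind the partition on Monday.
'which proposal' functions as the direct object of 'put'. The gap is right after 'put'.

The article did not explain which proposal the analyst would put ___ behind the partition on Monday.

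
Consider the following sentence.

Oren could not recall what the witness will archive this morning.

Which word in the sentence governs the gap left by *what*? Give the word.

archive

Pre-movement form: The witness will archive what this morning.
'what' is the direct object of 'archive'. It moves to the left edge, and the trace sits right after 'archive':
Oren could not recall what the witness will archive ___ this morning.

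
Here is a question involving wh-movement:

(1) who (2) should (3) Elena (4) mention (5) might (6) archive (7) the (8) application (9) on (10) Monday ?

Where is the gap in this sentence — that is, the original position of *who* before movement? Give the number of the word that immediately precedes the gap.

Underlying clause: Elena should mention who might archive the application on Monday.
'who' is the subject of the clause embedded under 'mention'. It moves to the left edge, and the trace sits right after 'mention':
Who should Elena mention ___ might archive the application on Monday?
'mention' is word 4.

4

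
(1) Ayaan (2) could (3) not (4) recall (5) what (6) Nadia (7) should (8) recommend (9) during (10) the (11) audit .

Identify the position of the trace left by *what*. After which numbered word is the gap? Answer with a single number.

8

In situ: Nadia should recommend what during the audit.
'what' functions as the direct object of 'recommend'. Fronting leaves a gap immediately after 'recommend':
Ayaan could not recall what Nadia should recommend ___ during the audit.
'recommend' is word 8.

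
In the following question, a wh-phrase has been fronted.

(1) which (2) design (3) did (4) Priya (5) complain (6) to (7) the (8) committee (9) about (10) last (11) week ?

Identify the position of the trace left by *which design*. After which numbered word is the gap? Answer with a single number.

Before movement: Priya did complain to the committee about which design last week.
The filler 'which design' is interpreted as the object of the preposition 'about'. Wh-movement fronts it, leaving a gap right after 'about':
Which design did Priya complain to the committee about ___ last week?
'about' is word 9.

9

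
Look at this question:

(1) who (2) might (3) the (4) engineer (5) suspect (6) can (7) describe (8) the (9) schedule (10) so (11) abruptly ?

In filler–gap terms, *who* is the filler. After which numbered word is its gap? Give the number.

5

Pre-movement form: The engineer might suspect who can describe the schedule so abruptly.
'who' is the subject of the clause embedded under 'suspect'. It moves to the left edge, and the trace sits right after 'suspect':
Who might the engineer suspect ___ can describe the schedule so abruptly?
'suspect' is word 5.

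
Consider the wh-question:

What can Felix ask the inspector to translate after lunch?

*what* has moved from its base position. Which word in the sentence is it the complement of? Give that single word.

Pre-movement form: Felix can ask the inspector to translate what after lunch.
'what' is the direct object of 'translate'. Fronting leaves a gap immediately after 'translate':
What can Felix ask the inspector to translate ___ after lunch?

translate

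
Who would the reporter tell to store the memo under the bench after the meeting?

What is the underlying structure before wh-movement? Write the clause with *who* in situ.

'who' is the direct object of 'tell'. It moves to the left edge, and the trace sits right after 'tell':
Who would the reporter tell ___ to store the memo under the bench after the meeting?

The reporter would tell who to store the memo under the bench after the meeting.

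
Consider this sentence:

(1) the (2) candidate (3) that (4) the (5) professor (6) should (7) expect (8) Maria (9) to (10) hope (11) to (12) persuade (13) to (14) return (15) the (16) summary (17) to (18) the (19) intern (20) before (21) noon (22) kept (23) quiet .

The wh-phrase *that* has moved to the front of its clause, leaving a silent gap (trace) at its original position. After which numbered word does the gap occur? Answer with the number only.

12

The filler 'that' is interpreted as the direct object of 'persuade'. Wh-movement fronts it, leaving a gap right after 'persuade':
The candidate that the professor should expect Maria to hope to persuade ___ to return the summary to the intern before noon kept quiet.
'persuade' is word 12.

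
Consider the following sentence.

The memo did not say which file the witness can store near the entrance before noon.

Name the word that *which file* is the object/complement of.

Before movement: The witness can store which file near the entrance before noon.
'which file' is the direct object of 'store'. Fronting leaves a gap immediately after 'store':
The memo did not say which file the witness can store ___ near the entrance before noon.

store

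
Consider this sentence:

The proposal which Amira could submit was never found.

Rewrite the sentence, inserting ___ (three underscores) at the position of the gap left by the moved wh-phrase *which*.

The filler 'which' is interpreted as the direct object of 'submit'. The gap is right after 'submit'.

The proposal which Amira could submit ___ was never found.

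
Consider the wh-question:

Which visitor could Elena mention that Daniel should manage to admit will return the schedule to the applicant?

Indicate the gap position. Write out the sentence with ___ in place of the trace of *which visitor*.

Which visitor could Elena mention that Daniel should manage to admit ___ will return the schedule to the applicant?

Underlying clause: Elena could mention that Daniel should manage to admit which visitor will return the schedule to the applicant.
'which visitor' is the subject of the clause embedded under 'admit'. The gap is right after 'admit'.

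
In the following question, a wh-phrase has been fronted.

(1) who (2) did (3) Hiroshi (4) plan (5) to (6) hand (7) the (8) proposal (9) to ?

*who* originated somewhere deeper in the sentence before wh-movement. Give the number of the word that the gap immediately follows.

9

Before movement: Hiroshi did plan to hand the proposal to who.
'who' functions as the object of the preposition 'to' (recipient of 'hand'). It moves to the left edge, and the trace sits right after 'to':
Who did Hiroshi plan to hand the proposal to ___?
'to' is word 9.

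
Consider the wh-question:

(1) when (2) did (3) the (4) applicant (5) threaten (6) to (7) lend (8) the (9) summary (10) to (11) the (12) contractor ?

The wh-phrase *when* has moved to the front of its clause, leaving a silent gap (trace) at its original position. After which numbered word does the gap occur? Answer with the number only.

Pre-movement form: The applicant did threaten to lend the summary to the contractor when.
'when' functions as the temporal adjunct. Wh-movement fronts it, leaving a gap right after 'contractor':
When did the applicant threaten to lend the summary to the contractor ___?
'contractor' is word 12.

12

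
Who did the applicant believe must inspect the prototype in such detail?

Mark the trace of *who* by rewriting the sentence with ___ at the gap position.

Who did the applicant believe ___ must inspect the prototype in such detail?

Pre-movement form: The applicant did believe who must inspect the prototype in such detail.
The filler 'who' is interpreted as the subject of the clause embedded under 'believe'. The gap is right after 'believe'.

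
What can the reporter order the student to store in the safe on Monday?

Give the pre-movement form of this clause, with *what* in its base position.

'what' is the direct object of 'store'. It moves to the left edge, and the trace sits right after 'store':
What can the reporter order the student to store ___ in the safe on Monday?

The reporter can order the student to store what in the safe on Monday.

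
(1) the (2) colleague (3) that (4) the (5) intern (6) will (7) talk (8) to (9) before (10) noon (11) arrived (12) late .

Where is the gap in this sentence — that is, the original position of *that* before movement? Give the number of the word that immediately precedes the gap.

8

The filler 'that' is interpreted as the object of the preposition 'to'. Wh-movement fronts it, leaving a gap right after 'to':
The colleague that the intern will talk to ___ before noon arrived late.
'to' is word 8.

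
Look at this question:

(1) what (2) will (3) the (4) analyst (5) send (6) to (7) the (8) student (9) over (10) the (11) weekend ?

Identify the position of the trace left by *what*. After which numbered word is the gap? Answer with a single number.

Before movement: The analyst will send what to the student over the weekend.
'what' is the direct object of 'send'. It moves to the left edge, and the trace sits right after 'send':
What will the analyst send ___ to the student over the weekend?
'send' is word 5.

5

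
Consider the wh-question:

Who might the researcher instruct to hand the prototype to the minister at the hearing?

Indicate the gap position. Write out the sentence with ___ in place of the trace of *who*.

Before movement: The researcher might instruct who to hand the prototype to the minister at the hearing.
'who' functions as the direct object of 'instruct'. The gap is right after 'instruct'.

Who might the researcher instruct ___ to hand the prototype to the minister at the hearing?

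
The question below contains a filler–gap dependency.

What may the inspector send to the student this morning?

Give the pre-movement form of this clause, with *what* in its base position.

'what' functions as the direct object of 'send'. Wh-movement fronts it, leaving a gap right after 'send':
What may the inspector send ___ to the student this morning?

The inspector may send what to the student this morning.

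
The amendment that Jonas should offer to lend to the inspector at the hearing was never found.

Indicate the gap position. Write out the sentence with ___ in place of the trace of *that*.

The amendment that Jonas should offer to lend ___ to the inspector at the hearing was never found.

'that' functions as the direct object of 'lend'. The gap is right after 'lend'.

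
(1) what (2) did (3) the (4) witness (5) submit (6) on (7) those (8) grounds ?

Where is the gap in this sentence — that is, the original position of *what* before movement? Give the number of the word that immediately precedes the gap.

5

Pre-movement form: The witness did submit what on those grounds.
'what' is the direct object of 'submit'. Fronting leaves a gap immediately after 'submit':
What did the witness submit ___ on those grounds?
'submit' is word 5.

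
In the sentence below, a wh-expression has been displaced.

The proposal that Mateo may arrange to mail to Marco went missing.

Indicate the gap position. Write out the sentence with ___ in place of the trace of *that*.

The filler 'that' is interpreted as the direct object of 'mail'. The gap is right after 'mail'.

The proposal that Mateo may arrange to mail ___ to Marco went missing.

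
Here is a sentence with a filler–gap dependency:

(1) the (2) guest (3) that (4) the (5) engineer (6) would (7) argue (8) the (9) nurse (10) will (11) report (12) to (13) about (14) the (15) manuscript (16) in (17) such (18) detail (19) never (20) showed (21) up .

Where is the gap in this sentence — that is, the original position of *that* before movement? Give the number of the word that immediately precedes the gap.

'that' is the object of the preposition 'to'. It moves to the left edge, and the trace sits right after 'to':
The guest that the engineer would argue the nurse will report to ___ about the manuscript in such detail never showed up.
'to' is word 12.

12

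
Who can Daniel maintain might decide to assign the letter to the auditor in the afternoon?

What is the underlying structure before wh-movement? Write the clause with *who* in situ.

Daniel can maintain who might decide to assign the letter to the auditor in the afternoon.

'who' is the subject of the clause embedded under 'maintain'. Wh-movement fronts it, leaving a gap right after 'maintain':
Who can Daniel maintain ___ might decide to assign the letter to the auditor in the afternoon?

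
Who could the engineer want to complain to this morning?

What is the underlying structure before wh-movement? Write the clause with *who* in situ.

'who' functions as the object of the preposition 'to'. It moves to the left edge, and the trace sits right after 'to':
Who could the engineer want to complain to ___ this morning?

The engineer could want to complain to who this morning.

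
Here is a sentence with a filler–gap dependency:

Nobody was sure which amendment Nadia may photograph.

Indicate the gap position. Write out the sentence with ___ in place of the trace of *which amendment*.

Nobody was sure which amendment Nadia may photograph ___.

Before movement: Nadia may photograph which amendment.
'which amendment' is the direct object of 'photograph'. The gap is right after 'photograph'.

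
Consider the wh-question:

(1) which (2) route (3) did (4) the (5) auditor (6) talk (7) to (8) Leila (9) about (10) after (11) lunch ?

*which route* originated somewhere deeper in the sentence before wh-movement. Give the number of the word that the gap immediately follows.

9

In situ: The auditor did talk to Leila about which route after lunch.
'which route' functions as the object of the preposition 'about'. Wh-movement fronts it, leaving a gap right after 'about':
Which route did the auditor talk to Leila about ___ after lunch?
'about' is word 9.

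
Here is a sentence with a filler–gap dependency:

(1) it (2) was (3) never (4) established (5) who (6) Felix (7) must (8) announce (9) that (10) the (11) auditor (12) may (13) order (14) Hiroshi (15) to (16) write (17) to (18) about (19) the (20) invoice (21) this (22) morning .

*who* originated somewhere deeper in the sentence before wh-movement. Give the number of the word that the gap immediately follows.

Before movement: Felix must announce that the auditor may order Hiroshi to write to who about the invoice this morning.
'who' functions as the object of the preposition 'to'. Fronting leaves a gap immediately after 'to':
It was never established who Felix must announce that the auditor may order Hiroshi to write to ___ about the invoice this morning.
'to' is word 17.

17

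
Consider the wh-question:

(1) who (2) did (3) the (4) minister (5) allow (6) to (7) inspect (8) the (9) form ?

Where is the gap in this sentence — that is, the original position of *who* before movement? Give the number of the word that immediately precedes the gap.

Before movement: The minister did allow who to inspect the form.
'who' is the direct object of 'allow'. It moves to the left edge, and the trace sits right after 'allow':
Who did the minister allow ___ to inspect the form?
'allow' is word 5.

5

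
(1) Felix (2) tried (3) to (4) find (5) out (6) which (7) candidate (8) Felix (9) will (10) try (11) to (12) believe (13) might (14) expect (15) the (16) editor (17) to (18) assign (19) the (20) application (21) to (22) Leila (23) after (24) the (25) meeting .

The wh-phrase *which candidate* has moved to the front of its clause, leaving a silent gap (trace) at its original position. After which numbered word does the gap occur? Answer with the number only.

Pre-movement form: Felix will try to believe which candidate might expect the editor to assign the application to Leila after the meeting.
'which candidate' is the subject of the clause embedded under 'believe'. It moves to the left edge, and the trace sits right after 'believe':
Felix tried to find out which candidate Felix will try to believe ___ might expect the editor to assign the application to Leila after the meeting.
'believe' is word 12.

12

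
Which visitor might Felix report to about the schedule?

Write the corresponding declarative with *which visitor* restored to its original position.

Felix might report to which visitor about the schedule.

The filler 'which visitor' is interpreted as the object of the preposition 'to'. It moves to the left edge, and the trace sits right after 'to':
Which visitor might Felix report to ___ about the schedule?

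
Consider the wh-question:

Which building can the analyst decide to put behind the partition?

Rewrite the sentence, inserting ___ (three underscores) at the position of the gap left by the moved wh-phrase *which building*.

Which building can the analyst decide to put ___ behind the partition?

Underlying clause: The analyst can decide to put which building behind the partition.
'which building' functions as the direct object of 'put'. The gap is right after 'put'.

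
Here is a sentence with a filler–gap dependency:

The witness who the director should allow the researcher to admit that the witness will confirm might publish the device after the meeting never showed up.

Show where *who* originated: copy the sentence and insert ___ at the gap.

The witness who the director should allow the researcher to admit that the witness will confirm ___ might publish the device after the meeting never showed up.

'who' is the subject of the clause embedded under 'confirm'. The gap is right after 'confirm'.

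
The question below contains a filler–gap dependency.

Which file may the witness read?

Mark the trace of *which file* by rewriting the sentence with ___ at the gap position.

Underlying clause: The witness may read which file.
'which file' is the direct object of 'read'. The gap is right after 'read'.

Which file may the witness read ___?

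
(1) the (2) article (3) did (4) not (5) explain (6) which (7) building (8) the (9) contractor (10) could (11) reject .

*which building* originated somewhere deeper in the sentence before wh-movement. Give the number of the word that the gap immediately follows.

Underlying clause: The contractor could reject which building.
The filler 'which building' is interpreted as the direct object of 'reject'. Fronting leaves a gap immediately after 'reject':
The article did not explain which building the contractor could reject ___.
'reject' is word 11.

11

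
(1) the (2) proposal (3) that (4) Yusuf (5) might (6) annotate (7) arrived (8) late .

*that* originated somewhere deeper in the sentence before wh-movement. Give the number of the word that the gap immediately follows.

6

The filler 'that' is interpreted as the direct object of 'annotate'. Fronting leaves a gap immediately after 'annotate':
The proposal that Yusuf might annotate ___ arrived late.
'annotate' is word 6.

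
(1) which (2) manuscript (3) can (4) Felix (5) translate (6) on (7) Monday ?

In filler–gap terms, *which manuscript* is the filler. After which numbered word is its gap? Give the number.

Pre-movement form: Felix can translate which manuscript on Monday.
The filler 'which manuscript' is interpreted as the direct object of 'translate'. It moves to the left edge, and the trace sits right after 'translate':
Which manuscript can Felix translate ___ on Monday?
'translate' is word 5.

5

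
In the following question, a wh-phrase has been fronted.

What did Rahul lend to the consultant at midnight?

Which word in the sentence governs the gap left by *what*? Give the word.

lend

In situ: Rahul did lend what to the consultant at midnight.
'what' is the direct object of 'lend'. Wh-movement fronts it, leaving a gap right after 'lend':
What did Rahul lend ___ to the consultant at midnight?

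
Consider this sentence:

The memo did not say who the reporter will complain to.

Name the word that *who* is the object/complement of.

to

Underlying clause: The reporter will complain to who.
'who' is the object of the preposition 'to'. Fronting leaves a gap immediately after 'to':
The memo did not say who the reporter will complain to ___.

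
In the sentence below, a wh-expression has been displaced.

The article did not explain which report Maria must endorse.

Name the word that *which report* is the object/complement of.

Pre-movement form: Maria must endorse which report.
'which report' is the direct object of 'endorse'. Fronting leaves a gap immediately after 'endorse':
The article did not explain which report Maria must endorse ___.

endorse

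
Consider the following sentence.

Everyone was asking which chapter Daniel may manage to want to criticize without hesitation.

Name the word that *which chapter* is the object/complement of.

criticize

Underlying clause: Daniel may manage to want to criticize which chapter without hesitation.
'which chapter' functions as the direct object of 'criticize'. It moves to the left edge, and the trace sits right after 'criticize':
Everyone was asking which chapter Daniel may manage to want to criticize ___ without hesitation.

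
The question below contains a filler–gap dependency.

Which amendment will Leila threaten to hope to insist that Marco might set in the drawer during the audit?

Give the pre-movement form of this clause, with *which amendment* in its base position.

'which amendment' is the direct object of 'set'. Fronting leaves a gap immediately after 'set':
Which amendment will Leila threaten to hope to insist that Marco might set ___ in the drawer during the audit?

Leila will threaten to hope to insist that Marco might set which amendment in the drawer during the audit.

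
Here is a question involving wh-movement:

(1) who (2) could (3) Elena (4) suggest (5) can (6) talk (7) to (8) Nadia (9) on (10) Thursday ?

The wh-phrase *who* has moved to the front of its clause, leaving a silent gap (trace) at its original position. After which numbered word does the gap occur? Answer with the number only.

Underlying clause: Elena could suggest who can talk to Nadia on Thursday.
'who' functions as the subject of the clause embedded under 'suggest'. It moves to the left edge, and the trace sits right after 'suggest':
Who could Elena suggest ___ can talk to Nadia on Thursday?
'suggest' is word 4.

4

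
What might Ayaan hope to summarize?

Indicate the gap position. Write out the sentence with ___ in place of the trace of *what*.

Pre-movement form: Ayaan might hope to summarize what.
'what' functions as the direct object of 'summarize'. The gap is right after 'summarize'.

What might Ayaan hope to summarize ___?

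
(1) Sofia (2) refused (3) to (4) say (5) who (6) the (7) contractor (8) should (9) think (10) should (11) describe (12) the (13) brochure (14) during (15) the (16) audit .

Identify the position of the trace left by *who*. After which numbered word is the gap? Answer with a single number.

9

In situ: The contractor should think who should describe the brochure during the audit.
The filler 'who' is interpreted as the subject of the clause embedded under 'think'. It moves to the left edge, and the trace sits right after 'think':
Sofia refused to say who the contractor should think ___ should describe the brochure during the audit.
'think' is word 9.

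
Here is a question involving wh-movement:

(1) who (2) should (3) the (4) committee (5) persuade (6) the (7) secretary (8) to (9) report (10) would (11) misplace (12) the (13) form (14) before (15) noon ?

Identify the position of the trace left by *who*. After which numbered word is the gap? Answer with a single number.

9

In situ: The committee should persuade the secretary to report who would misplace the form before noon.
The filler 'who' is interpreted as the subject of the clause embedded under 'report'. Fronting leaves a gap immediately after 'report':
Who should the committee persuade the secretary to report ___ would misplace the form before noon?
'report' is word 9.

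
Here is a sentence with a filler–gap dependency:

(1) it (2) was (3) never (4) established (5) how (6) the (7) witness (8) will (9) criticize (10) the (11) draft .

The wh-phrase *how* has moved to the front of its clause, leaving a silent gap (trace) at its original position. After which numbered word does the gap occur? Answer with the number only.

Before movement: The witness will criticize the draft how.
'how' is the manner adjunct. It moves to the left edge, and the trace sits right after 'draft':
It was never established how the witness will criticize the draft ___.
'draft' is word 11.

11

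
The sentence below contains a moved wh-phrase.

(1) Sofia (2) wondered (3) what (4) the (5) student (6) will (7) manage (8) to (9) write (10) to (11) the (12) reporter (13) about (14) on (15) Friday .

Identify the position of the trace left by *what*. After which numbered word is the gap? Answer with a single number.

13

Pre-movement form: The student will manage to write to the reporter about what on Friday.
'what' functions as the object of the preposition 'about'. It moves to the left edge, and the trace sits right after 'about':
Sofia wondered what the student will manage to write to the reporter about ___ on Friday.
'about' is word 13.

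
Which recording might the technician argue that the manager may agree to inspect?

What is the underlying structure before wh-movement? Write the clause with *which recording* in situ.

'which recording' functions as the direct object of 'inspect'. Wh-movement fronts it, leaving a gap right after 'inspect':
Which recording might the technician argue that the manager may agree to inspect ___?

The technician might argue that the manager may agree to inspect which recording.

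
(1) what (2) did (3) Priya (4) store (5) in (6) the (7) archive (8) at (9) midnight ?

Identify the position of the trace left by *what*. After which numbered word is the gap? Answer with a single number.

4

In situ: Priya did store what in the archive at midnight.
The filler 'what' is interpreted as the direct object of 'store'. It moves to the left edge, and the trace sits right after 'store':
What did Priya store ___ in the archive at midnight?
'store' is word 4.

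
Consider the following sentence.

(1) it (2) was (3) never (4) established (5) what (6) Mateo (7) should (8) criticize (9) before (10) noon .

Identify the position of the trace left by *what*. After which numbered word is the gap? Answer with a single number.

8

Before movement: Mateo should criticize what before noon.
'what' is the direct object of 'criticize'. It moves to the left edge, and the trace sits right after 'criticize':
It was never established what Mateo should criticize ___ before noon.
'criticize' is word 8.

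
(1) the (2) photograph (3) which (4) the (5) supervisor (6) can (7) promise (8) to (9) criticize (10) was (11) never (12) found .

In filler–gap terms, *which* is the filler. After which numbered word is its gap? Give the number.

The filler 'which' is interpreted as the direct object of 'criticize'. Fronting leaves a gap immediately after 'criticize':
The photograph which the supervisor can promise to criticize ___ was never found.
'criticize' is word 9.

9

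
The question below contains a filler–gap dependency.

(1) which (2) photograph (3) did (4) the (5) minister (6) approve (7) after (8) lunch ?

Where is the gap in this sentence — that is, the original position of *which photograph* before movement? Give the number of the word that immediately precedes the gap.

Before movement: The minister did approve which photograph after lunch.
'which photograph' is the direct object of 'approve'. Fronting leaves a gap immediately after 'approve':
Which photograph did the minister approve ___ after lunch?
'approve' is word 6.

6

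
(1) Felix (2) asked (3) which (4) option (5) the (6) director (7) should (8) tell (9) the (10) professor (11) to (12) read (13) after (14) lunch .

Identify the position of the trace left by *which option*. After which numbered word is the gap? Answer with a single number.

Underlying clause: The director should tell the professor to read which option after lunch.
'which option' functions as the direct object of 'read'. It moves to the left edge, and the trace sits right after 'read':
Felix asked which option the director should tell the professor to read ___ after lunch.
'read' is word 12.

12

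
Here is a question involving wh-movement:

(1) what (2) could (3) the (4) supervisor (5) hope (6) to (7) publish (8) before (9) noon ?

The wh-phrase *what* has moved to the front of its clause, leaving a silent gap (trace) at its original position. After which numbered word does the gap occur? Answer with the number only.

7

Before movement: The supervisor could hope to publish what before noon.
'what' is the direct object of 'publish'. It moves to the left edge, and the trace sits right after 'publish':
What could the supervisor hope to publish ___ before noon?
'publish' is word 7.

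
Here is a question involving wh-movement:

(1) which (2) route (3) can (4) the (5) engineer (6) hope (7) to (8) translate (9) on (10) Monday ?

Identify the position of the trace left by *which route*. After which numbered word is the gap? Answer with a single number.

8

Underlying clause: The engineer can hope to translate which route on Monday.
'which route' is the direct object of 'translate'. Wh-movement fronts it, leaving a gap right after 'translate':
Which route can the engineer hope to translate ___ on Monday?
'translate' is word 8.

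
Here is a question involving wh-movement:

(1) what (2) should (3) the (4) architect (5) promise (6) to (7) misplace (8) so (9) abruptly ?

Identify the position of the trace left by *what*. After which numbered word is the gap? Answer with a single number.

Before movement: The architect should promise to misplace what so abruptly.
'what' is the direct object of 'misplace'. Fronting leaves a gap immediately after 'misplace':
What should the architect promise to misplace ___ so abruptly?
'misplace' is word 7.

7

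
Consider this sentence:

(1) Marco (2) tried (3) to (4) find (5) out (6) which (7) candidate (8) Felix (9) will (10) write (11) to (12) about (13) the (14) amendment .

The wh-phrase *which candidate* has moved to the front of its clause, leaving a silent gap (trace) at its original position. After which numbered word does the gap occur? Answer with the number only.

11

In situ: Felix will write to which candidate about the amendment.
'which candidate' functions as the object of the preposition 'to'. Fronting leaves a gap immediately after 'to':
Marco tried to find out which candidate Felix will write to ___ about the amendment.
'to' is word 11.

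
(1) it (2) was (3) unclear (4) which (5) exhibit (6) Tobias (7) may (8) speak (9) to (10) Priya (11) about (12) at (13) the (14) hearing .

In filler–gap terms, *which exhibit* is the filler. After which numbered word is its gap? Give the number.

11

Underlying clause: Tobias may speak to Priya about which exhibit at the hearing.
The filler 'which exhibit' is interpreted as the object of the preposition 'about'. Fronting leaves a gap immediately after 'about':
It was unclear which exhibit Tobias may speak to Priya about ___ at the hearing.
'about' is word 11.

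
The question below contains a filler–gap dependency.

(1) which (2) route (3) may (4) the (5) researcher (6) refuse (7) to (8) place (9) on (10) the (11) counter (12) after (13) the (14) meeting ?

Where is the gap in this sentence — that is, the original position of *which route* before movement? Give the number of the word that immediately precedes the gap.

8

In situ: The researcher may refuse to place which route on the counter after the meeting.
The filler 'which route' is interpreted as the direct object of 'place'. Fronting leaves a gap immediately after 'place':
Which route may the researcher refuse to place ___ on the counter after the meeting?
'place' is word 8.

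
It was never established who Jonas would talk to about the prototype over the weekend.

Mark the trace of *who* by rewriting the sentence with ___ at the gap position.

Pre-movement form: Jonas would talk to who about the prototype over the weekend.
'who' functions as the object of the preposition 'to'. The gap is right after 'to'.

It was never established who Jonas would talk to ___ about the prototype over the weekend.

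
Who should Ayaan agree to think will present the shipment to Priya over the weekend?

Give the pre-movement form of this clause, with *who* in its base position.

'who' is the subject of the clause embedded under 'think'. Fronting leaves a gap immediately after 'think':
Who should Ayaan agree to think ___ will present the shipment to Priya over the weekend?

Ayaan should agree to think who will present the shipment to Priya over the weekend.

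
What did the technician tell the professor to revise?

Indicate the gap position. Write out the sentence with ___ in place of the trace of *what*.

Pre-movement form: The technician did tell the professor to revise what.
The filler 'what' is interpreted as the direct object of 'revise'. The gap is right after 'revise'.

What did the technician tell the professor to revise ___?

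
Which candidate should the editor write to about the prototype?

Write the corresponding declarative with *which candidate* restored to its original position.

The editor should write to which candidate about the prototype.

The filler 'which candidate' is interpreted as the object of the preposition 'to'. Wh-movement fronts it, leaving a gap right after 'to':
Which candidate should the editor write to ___ about the prototype?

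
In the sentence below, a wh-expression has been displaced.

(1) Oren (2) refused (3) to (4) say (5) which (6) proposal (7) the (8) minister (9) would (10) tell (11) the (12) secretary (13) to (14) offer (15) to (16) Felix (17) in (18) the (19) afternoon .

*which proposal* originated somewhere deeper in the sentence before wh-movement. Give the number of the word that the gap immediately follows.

In situ: The minister would tell the secretary to offer which proposal to Felix in the afternoon.
'which proposal' is the direct object of 'offer'. Fronting leaves a gap immediately after 'offer':
Oren refused to say which proposal the minister would tell the secretary to offer ___ to Felix in the afternoon.
'offer' is word 14.

14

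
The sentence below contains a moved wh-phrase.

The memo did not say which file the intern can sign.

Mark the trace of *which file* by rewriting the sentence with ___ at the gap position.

The memo did not say which file the intern can sign ___.

Before movement: The intern can sign which file.
'which file' functions as the direct object of 'sign'. The gap is right after 'sign'.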